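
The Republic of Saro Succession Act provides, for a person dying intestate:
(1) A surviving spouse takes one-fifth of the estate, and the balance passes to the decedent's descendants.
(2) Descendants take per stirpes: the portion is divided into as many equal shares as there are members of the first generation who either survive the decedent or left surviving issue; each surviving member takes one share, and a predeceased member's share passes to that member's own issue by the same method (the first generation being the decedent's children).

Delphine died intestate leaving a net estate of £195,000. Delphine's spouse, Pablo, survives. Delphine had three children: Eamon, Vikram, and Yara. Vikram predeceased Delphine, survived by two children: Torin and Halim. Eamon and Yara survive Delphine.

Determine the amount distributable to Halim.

Halim receives £26,000.

Pablo takes one-fifth of £195,000 = £39,000. The remaining £156,000 passes to the descendants.
The descendants' portion (£156,000) is divided into 3 shares of £52,000: Eamon and Yara each take £52,000; Vikram's £52,000 share passes to Vikram's issue.
Vikram's share (£52,000) is divided into 2 shares of £26,000: Torin and Halim each take £26,000.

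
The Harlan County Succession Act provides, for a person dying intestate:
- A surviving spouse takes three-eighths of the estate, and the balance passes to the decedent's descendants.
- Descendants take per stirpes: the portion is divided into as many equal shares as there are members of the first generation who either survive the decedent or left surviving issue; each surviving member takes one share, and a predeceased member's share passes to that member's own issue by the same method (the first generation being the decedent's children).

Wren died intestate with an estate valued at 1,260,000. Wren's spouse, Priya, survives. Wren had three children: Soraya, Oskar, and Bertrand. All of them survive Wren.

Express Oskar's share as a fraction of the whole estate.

Oskar receives 5/24 of the estate.

Priya takes three-eighths of 1,260,000 = 472,500. The remaining 787,500 passes to the descendants.
The descendants' portion (787,500) is divided into 3 shares of 262,500: Soraya, Oskar, and Bertrand each take 262,500.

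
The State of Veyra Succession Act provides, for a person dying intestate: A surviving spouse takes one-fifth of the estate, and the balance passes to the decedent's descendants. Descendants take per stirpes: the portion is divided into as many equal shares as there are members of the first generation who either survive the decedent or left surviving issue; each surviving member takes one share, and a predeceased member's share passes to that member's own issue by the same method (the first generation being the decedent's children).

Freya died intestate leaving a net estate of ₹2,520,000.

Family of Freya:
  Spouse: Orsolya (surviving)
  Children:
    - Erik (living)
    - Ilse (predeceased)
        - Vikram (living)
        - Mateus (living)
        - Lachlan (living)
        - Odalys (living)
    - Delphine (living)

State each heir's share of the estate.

Orsolya: ₹504,000; Erik: ₹672,000; Vikram: ₹168,000; Mateus: ₹168,000; Lachlan: ₹168,000; Odalys: ₹168,000; Delphine: ₹672,000

Orsolya takes one-fifth of ₹2,520,000 = ₹504,000. The remaining ₹2,016,000 passes to the descendants.
The descendants' portion (₹2,016,000) is divided into 3 shares of ₹672,000: Erik and Delphine each take ₹672,000; Ilse's ₹672,000 share passes to Ilse's issue.
Ilse's share (₹672,000) is divided into 4 shares of ₹168,000: Vikram, Mateus, Lachlan, and Odalys each take ₹168,000.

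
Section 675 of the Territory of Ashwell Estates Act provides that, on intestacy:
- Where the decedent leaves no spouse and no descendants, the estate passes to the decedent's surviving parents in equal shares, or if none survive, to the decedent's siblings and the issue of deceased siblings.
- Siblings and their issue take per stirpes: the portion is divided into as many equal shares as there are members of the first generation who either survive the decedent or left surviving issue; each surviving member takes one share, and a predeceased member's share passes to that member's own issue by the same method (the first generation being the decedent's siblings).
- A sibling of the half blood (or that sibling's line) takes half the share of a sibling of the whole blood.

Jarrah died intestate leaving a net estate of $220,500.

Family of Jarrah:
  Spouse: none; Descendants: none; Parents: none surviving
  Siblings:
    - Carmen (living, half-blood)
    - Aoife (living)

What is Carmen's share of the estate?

The entire $220,500 passes to the siblings and their issue.
Counting each half-blood sibling's line as half a unit, there are 3/2 units in $220,500, so one unit is $147,000. Whole-blood lines (Aoife) take $147,000 each; half-blood lines (Carmen) take $73,500 each.

Carmen receives $73,500.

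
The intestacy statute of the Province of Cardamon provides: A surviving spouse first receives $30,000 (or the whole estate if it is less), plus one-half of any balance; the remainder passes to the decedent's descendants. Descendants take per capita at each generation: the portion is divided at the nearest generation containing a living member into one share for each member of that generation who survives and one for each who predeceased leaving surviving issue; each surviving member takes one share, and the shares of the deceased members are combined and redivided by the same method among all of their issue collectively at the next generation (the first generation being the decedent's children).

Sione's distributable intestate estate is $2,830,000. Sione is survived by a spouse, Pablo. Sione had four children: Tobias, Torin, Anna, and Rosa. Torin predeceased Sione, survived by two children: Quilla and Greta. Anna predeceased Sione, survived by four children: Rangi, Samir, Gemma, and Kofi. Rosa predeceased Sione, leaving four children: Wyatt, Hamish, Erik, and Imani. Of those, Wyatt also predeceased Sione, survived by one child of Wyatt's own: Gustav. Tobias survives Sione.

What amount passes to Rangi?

Pablo first takes $30,000, leaving a balance of $2,800,000. Pablo then takes one-half of the balance ($1,400,000), for a total of $1,430,000. The remaining $1,400,000 passes to the descendants.
The descendants' portion ($1,400,000) is divided at the children's generation into 4 shares of $350,000. Tobias takes $350,000. The 3 shares of the deceased (Torin, Anna, and Rosa) are combined into a pool of $1,050,000.
That pool ($1,050,000) is divided at the grandchildren's generation into 10 shares of $105,000. Quilla, Greta, Rangi, Samir, Gemma, Kofi, Hamish, Erik, and Imani each take $105,000. The remaining share for the deceased Wyatt ($105,000) is carried to the next generation.
That pool ($105,000) passes entirely to Gustav, the sole taker at the great-grandchildren's generation.

Rangi receives $105,000.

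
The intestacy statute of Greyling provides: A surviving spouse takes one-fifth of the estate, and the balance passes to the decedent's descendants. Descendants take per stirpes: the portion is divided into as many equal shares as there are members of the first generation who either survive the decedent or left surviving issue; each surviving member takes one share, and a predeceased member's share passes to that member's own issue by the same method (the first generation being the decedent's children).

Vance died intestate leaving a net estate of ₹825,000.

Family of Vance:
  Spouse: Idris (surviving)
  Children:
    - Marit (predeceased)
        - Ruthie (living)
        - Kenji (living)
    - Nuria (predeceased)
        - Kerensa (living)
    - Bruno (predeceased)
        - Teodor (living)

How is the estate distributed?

Idris takes one-fifth of ₹825,000 = ₹165,000. The remaining ₹660,000 passes to the descendants.
The descendants' portion (₹660,000) is divided into 3 shares of ₹220,000: Marit's ₹220,000 share passes to Marit's issue; Nuria's ₹220,000 share passes to Nuria's issue; Bruno's ₹220,000 share passes to Bruno's issue.
Marit's share (₹220,000) is divided into 2 shares of ₹110,000: Ruthie and Kenji each take ₹110,000.
Nuria's share (₹220,000) passes entirely to Kerensa.
Bruno's share (₹220,000) passes entirely to Teodor.

Idris: ₹165,000; Ruthie: ₹110,000; Kenji: ₹110,000; Kerensa: ₹220,000; Teodor: ₹220,000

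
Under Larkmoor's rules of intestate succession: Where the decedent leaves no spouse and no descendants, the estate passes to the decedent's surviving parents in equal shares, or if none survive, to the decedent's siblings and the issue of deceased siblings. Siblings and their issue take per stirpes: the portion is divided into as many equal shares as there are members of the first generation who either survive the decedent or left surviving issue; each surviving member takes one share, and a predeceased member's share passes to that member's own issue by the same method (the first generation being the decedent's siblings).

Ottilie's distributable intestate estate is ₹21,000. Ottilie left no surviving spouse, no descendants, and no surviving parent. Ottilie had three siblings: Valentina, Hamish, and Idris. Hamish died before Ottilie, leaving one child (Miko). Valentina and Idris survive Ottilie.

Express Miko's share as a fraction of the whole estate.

Miko receives 1/3 of the estate.

The entire ₹21,000 passes to the siblings and their issue.
That amount (₹21,000) is divided into 3 shares of ₹7,000: Valentina and Idris each take ₹7,000; Hamish's ₹7,000 share passes to Hamish's issue.
Hamish's share (₹7,000) passes entirely to Miko.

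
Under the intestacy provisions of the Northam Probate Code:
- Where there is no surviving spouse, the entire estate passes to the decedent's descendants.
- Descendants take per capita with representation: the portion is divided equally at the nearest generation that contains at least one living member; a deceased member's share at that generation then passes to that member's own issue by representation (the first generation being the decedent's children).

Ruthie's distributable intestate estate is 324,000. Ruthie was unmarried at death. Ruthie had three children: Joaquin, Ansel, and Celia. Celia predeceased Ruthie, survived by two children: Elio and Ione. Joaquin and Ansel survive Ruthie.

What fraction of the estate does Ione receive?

Ione receives 1/6 of the estate.

The entire 324,000 passes to the descendants.
That amount (324,000) is divided into 3 shares of 108,000: Joaquin and Ansel each take 108,000; Celia's 108,000 share passes to Celia's issue.
Celia's share (108,000) is divided into 2 shares of 54,000: Elio and Ione each take 54,000.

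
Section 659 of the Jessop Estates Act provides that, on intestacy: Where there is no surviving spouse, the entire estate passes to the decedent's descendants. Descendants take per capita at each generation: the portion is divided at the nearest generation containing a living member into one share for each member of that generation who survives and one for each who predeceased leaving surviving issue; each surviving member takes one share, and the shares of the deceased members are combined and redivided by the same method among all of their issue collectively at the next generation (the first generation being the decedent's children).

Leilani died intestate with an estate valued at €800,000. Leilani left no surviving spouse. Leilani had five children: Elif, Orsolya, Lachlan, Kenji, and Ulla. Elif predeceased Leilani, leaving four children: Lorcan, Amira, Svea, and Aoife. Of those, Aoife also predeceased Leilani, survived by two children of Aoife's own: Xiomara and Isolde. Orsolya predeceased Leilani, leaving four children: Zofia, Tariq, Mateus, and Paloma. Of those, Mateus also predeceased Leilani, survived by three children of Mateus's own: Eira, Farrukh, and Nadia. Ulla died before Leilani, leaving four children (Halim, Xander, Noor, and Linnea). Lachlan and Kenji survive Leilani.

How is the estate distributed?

Lorcan: €40,000; Amira: €40,000; Svea: €40,000; Xiomara: €16,000; Isolde: €16,000; Zofia: €40,000; Tariq: €40,000; Eira: €16,000; Farrukh: €16,000; Nadia: €16,000; Paloma: €40,000; Lachlan: €160,000; Kenji: €160,000; Halim: €40,000; Xander: €40,000; Noor: €40,000; Linnea: €40,000

The entire €800,000 passes to the descendants.
That amount (€800,000) is divided at the children's generation into 5 shares of €160,000. Lachlan and Kenji each take €160,000. The 3 shares of the deceased (Elif, Orsolya, and Ulla) are combined into a pool of €480,000.
That pool (€480,000) is divided at the grandchildren's generation into 12 shares of €40,000. Lorcan, Amira, Svea, Zofia, Tariq, Paloma, Halim, Xander, Noor, and Linnea each take €40,000. The 2 shares of the deceased (Aoife and Mateus) are combined into a pool of €80,000.
That pool (€80,000) is divided at the great-grandchildren's generation equally among Xiomara, Isolde, Eira, Farrukh, and Nadia: €16,000 each.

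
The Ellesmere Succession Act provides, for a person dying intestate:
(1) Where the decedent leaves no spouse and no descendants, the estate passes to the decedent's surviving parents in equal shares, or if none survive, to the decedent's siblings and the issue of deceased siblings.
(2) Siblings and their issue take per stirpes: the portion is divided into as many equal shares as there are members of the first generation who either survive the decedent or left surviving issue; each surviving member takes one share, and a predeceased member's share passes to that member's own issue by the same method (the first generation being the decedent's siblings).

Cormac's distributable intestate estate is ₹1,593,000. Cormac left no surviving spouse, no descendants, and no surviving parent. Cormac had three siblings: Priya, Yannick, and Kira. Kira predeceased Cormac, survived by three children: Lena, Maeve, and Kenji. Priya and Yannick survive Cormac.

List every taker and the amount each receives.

The entire ₹1,593,000 passes to the siblings and their issue.
That amount (₹1,593,000) is divided into 3 shares of ₹531,000: Priya and Yannick each take ₹531,000; Kira's ₹531,000 share passes to Kira's issue.
Kira's share (₹531,000) is divided into 3 shares of ₹177,000: Lena, Maeve, and Kenji each take ₹177,000.

Priya: ₹531,000; Yannick: ₹531,000; Lena: ₹177,000; Maeve: ₹177,000; Kenji: ₹177,000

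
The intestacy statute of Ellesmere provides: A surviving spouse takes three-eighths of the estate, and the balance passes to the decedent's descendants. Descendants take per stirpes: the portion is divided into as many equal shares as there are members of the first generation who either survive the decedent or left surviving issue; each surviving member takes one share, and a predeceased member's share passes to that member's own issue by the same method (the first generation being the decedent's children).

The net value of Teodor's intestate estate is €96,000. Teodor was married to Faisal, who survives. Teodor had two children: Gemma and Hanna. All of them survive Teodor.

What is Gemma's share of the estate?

Faisal takes three-eighths of €96,000 = €36,000. The remaining €60,000 passes to the descendants.
The descendants' portion (€60,000) is divided into 2 shares of €30,000: Gemma and Hanna each take €30,000.

Gemma receives €30,000.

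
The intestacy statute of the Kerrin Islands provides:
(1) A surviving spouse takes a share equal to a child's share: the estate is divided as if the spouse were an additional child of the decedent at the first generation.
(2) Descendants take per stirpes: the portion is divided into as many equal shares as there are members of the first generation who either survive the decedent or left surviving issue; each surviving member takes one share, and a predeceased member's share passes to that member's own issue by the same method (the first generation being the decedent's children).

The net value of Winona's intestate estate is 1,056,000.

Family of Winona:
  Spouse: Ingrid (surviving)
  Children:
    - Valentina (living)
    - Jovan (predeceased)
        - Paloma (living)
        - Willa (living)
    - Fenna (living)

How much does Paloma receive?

The spouse counts as an additional share at the children's level, so there are 4 primary shares of 264,000. Ingrid takes one such share (264,000).
The children's combined portion (792,000) is divided into 3 shares of 264,000: Valentina and Fenna each take 264,000; Jovan's 264,000 share passes to Jovan's issue.
Jovan's share (264,000) is divided into 2 shares of 132,000: Paloma and Willa each take 132,000.

Paloma receives 132,000.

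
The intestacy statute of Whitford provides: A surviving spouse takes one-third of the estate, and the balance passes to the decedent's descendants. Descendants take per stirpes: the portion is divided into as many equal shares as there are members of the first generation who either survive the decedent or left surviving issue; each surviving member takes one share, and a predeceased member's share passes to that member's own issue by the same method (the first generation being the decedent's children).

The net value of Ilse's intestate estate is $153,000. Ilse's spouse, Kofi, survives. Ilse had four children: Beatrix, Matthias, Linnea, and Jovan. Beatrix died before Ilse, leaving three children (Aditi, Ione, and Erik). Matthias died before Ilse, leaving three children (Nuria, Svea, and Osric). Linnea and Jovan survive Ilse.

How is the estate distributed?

Kofi takes one-third of $153,000 = $51,000. The remaining $102,000 passes to the descendants.
The descendants' portion ($102,000) is divided into 4 shares of $25,500: Linnea and Jovan each take $25,500; Beatrix's $25,500 share passes to Beatrix's issue; Matthias's $25,500 share passes to Matthias's issue.
Beatrix's share ($25,500) is divided into 3 shares of $8,500: Aditi, Ione, and Erik each take $8,500.
Matthias's share ($25,500) is divided into 3 shares of $8,500: Nuria, Svea, and Osric each take $8,500.

Kofi: $51,000; Aditi: $8,500; Ione: $8,500; Erik: $8,500; Nuria: $8,500; Svea: $8,500; Osric: $8,500; Linnea: $25,500; Jovan: $25,500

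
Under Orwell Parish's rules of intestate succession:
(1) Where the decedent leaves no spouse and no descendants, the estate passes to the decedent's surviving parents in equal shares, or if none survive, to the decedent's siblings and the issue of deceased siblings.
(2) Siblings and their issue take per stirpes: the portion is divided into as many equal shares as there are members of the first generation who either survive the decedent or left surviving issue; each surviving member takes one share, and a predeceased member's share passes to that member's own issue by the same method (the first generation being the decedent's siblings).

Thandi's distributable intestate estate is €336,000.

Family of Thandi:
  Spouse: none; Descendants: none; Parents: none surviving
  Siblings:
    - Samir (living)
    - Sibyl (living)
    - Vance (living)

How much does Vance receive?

Vance receives €112,000.

The entire €336,000 passes to the siblings and their issue.
That amount (€336,000) is divided into 3 shares of €112,000: Samir, Sibyl, and Vance each take €112,000.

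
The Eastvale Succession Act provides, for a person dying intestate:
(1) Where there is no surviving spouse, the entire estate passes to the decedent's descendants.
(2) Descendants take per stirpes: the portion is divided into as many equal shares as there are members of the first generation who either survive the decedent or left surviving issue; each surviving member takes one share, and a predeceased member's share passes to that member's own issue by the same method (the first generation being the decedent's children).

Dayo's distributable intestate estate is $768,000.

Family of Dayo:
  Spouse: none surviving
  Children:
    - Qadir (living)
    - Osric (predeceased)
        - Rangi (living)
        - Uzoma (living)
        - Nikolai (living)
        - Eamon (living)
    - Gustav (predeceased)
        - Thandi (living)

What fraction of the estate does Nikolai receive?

The entire $768,000 passes to the descendants.
That amount ($768,000) is divided into 3 shares of $256,000: Qadir takes $256,000; Osric's $256,000 share passes to Osric's issue; Gustav's $256,000 share passes to Gustav's issue.
Osric's share ($256,000) is divided into 4 shares of $64,000: Rangi, Uzoma, Nikolai, and Eamon each take $64,000.
Gustav's share ($256,000) passes entirely to Thandi.

Nikolai receives 1/12 of the estate.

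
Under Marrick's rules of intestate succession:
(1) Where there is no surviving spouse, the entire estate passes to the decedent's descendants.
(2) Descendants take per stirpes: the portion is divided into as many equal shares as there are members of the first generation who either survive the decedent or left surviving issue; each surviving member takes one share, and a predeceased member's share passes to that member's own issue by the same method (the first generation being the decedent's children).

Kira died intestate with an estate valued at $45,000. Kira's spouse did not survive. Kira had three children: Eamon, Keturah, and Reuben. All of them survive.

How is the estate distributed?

The entire $45,000 passes to the descendants.
That amount ($45,000) is divided into 3 shares of $15,000: Eamon, Keturah, and Reuben each take $15,000.

Eamon: $15,000; Keturah: $15,000; Reuben: $15,000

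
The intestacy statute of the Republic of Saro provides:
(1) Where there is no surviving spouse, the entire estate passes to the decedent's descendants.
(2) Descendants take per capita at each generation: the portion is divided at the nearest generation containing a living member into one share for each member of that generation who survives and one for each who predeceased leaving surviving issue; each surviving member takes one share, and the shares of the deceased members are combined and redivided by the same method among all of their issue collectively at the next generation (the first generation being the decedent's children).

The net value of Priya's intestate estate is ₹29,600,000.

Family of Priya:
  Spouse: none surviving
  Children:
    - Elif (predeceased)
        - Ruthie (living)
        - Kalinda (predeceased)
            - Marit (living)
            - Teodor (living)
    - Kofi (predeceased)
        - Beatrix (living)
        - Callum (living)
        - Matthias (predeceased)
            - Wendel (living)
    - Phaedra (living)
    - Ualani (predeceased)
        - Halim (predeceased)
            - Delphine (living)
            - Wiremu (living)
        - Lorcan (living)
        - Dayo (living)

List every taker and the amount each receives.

Ruthie: ₹2,775,000; Marit: ₹1,665,000; Teodor: ₹1,665,000; Beatrix: ₹2,775,000; Callum: ₹2,775,000; Wendel: ₹1,665,000; Phaedra: ₹7,400,000; Delphine: ₹1,665,000; Wiremu: ₹1,665,000; Lorcan: ₹2,775,000; Dayo: ₹2,775,000

The entire ₹29,600,000 passes to the descendants.
That amount (₹29,600,000) is divided at the children's generation into 4 shares of ₹7,400,000. Phaedra takes ₹7,400,000. The 3 shares of the deceased (Elif, Kofi, and Ualani) are combined into a pool of ₹22,200,000.
That pool (₹22,200,000) is divided at the grandchildren's generation into 8 shares of ₹2,775,000. Ruthie, Beatrix, Callum, Lorcan, and Dayo each take ₹2,775,000. The 3 shares of the deceased (Kalinda, Matthias, and Halim) are combined into a pool of ₹8,325,000.
That pool (₹8,325,000) is divided at the great-grandchildren's generation equally among Marit, Teodor, Wendel, Delphine, and Wiremu: ₹1,665,000 each.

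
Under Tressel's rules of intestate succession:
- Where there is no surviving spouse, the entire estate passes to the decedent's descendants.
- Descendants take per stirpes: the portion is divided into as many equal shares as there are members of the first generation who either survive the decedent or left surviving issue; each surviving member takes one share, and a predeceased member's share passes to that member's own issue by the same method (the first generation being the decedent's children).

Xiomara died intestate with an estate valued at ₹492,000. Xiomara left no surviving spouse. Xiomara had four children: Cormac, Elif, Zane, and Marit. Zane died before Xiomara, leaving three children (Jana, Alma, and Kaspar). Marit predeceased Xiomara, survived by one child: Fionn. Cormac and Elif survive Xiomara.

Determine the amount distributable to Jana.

Jana receives ₹41,000.

The entire ₹492,000 passes to the descendants.
That amount (₹492,000) is divided into 4 shares of ₹123,000: Cormac and Elif each take ₹123,000; Zane's ₹123,000 share passes to Zane's issue; Marit's ₹123,000 share passes to Marit's issue.
Zane's share (₹123,000) is divided into 3 shares of ₹41,000: Jana, Alma, and Kaspar each take ₹41,000.
Marit's share (₹123,000) passes entirely to Fionn.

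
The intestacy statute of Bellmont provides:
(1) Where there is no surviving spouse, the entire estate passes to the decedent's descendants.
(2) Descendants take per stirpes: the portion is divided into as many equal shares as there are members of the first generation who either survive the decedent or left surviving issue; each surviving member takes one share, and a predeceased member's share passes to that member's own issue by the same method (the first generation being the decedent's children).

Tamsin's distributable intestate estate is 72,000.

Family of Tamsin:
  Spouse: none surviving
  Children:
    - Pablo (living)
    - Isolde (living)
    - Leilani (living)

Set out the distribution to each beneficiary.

The entire 72,000 passes to the descendants.
That amount (72,000) is divided into 3 shares of 24,000: Pablo, Isolde, and Leilani each take 24,000.

Pablo: 24,000; Isolde: 24,000; Leilani: 24,000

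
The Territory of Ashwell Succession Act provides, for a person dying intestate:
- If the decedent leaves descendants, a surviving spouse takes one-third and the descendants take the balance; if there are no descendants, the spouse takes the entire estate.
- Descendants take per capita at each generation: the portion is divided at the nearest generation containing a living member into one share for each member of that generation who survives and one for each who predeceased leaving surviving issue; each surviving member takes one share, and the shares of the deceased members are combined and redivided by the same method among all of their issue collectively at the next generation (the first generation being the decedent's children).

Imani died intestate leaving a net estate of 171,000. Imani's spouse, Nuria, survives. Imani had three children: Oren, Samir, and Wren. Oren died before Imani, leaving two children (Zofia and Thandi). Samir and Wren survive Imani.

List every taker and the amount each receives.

Nuria takes one-third of 171,000 = 57,000. The remaining 114,000 passes to the descendants.
The descendants' portion (114,000) is divided at the children's generation into 3 shares of 38,000. Samir and Wren each take 38,000. The remaining share for the deceased Oren (38,000) is carried to the next generation.
That pool (38,000) is divided at the grandchildren's generation equally among Zofia and Thandi: 19,000 each.

Nuria: 57,000; Zofia: 19,000; Thandi: 19,000; Samir: 38,000; Wren: 38,000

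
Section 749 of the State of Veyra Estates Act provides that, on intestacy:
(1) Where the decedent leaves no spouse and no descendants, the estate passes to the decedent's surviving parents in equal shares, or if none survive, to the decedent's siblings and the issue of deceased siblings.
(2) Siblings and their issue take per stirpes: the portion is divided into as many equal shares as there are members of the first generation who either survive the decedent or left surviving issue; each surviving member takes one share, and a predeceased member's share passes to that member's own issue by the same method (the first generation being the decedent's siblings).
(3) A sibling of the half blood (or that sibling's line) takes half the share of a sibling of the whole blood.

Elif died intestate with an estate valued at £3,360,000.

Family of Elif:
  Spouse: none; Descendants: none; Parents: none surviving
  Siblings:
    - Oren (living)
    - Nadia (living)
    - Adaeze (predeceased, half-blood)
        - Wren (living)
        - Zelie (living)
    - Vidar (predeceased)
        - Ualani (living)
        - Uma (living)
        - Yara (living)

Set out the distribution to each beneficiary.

The entire £3,360,000 passes to the siblings and their issue.
Counting each half-blood sibling's line as half a unit, there are 7/2 units in £3,360,000, so one unit is £960,000. Whole-blood lines (Oren, Nadia, and Vidar) take £960,000 each; half-blood lines (Adaeze) take £480,000 each.
Adaeze's share (£480,000) is divided into 2 shares of £240,000: Wren and Zelie each take £240,000.
Vidar's share (£960,000) is divided into 3 shares of £320,000: Ualani, Uma, and Yara each take £320,000.

Oren: £960,000; Nadia: £960,000; Wren: £240,000; Zelie: £240,000; Ualani: £320,000; Uma: £320,000; Yara: £320,000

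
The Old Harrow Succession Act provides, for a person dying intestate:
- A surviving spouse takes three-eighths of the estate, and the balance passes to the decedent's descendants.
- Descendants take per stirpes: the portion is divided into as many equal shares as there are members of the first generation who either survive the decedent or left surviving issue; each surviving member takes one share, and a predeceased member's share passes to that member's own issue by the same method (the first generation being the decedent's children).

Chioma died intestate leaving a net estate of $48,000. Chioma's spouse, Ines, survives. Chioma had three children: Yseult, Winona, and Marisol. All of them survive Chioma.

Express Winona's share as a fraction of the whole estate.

Ines takes three-eighths of $48,000 = $18,000. The remaining $30,000 passes to the descendants.
The descendants' portion ($30,000) is divided into 3 shares of $10,000: Yseult, Winona, and Marisol each take $10,000.

Winona receives 5/24 of the estate.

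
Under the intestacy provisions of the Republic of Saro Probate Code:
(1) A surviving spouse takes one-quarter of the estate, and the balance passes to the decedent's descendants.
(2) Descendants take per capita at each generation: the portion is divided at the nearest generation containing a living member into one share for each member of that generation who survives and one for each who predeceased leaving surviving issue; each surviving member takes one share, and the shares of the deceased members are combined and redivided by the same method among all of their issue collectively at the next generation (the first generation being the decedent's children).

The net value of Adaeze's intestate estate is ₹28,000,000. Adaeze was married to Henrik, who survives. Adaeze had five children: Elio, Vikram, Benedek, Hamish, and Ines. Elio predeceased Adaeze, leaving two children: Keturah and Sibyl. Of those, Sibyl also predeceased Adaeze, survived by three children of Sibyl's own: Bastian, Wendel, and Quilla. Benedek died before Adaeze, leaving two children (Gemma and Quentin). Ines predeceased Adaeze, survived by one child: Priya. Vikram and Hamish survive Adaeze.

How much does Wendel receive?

Wendel receives ₹840,000.

Henrik takes one-quarter of ₹28,000,000 = ₹7,000,000. The remaining ₹21,000,000 passes to the descendants.
The descendants' portion (₹21,000,000) is divided at the children's generation into 5 shares of ₹4,200,000. Vikram and Hamish each take ₹4,200,000. The 3 shares of the deceased (Elio, Benedek, and Ines) are combined into a pool of ₹12,600,000.
That pool (₹12,600,000) is divided at the grandchildren's generation into 5 shares of ₹2,520,000. Keturah, Gemma, Quentin, and Priya each take ₹2,520,000. The remaining share for the deceased Sibyl (₹2,520,000) is carried to the next generation.
That pool (₹2,520,000) is divided at the great-grandchildren's generation equally among Bastian, Wendel, and Quilla: ₹840,000 each.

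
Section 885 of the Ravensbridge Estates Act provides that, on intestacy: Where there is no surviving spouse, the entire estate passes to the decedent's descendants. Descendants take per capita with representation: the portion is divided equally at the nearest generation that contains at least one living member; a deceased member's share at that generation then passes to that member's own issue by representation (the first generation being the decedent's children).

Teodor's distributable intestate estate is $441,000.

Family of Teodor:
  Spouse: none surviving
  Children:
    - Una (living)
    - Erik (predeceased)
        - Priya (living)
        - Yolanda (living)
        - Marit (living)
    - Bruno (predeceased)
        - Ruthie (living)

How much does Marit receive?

The entire $441,000 passes to the descendants.
That amount ($441,000) is divided into 3 shares of $147,000: Una takes $147,000; Erik's $147,000 share passes to Erik's issue; Bruno's $147,000 share passes to Bruno's issue.
Erik's share ($147,000) is divided into 3 shares of $49,000: Priya, Yolanda, and Marit each take $49,000.
Bruno's share ($147,000) passes entirely to Ruthie.

Marit receives $49,000.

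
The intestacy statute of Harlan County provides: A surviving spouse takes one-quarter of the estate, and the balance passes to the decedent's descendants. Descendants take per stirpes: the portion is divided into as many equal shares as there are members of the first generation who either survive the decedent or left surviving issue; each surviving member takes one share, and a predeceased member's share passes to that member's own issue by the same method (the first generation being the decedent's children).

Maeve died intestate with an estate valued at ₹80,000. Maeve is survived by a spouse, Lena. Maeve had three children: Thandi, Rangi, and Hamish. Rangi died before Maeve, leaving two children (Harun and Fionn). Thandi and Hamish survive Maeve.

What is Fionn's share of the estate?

Lena takes one-quarter of ₹80,000 = ₹20,000. The remaining ₹60,000 passes to the descendants.
The descendants' portion (₹60,000) is divided into 3 shares of ₹20,000: Thandi and Hamish each take ₹20,000; Rangi's ₹20,000 share passes to Rangi's issue.
Rangi's share (₹20,000) is divided into 2 shares of ₹10,000: Harun and Fionn each take ₹10,000.

Fionn receives ₹10,000.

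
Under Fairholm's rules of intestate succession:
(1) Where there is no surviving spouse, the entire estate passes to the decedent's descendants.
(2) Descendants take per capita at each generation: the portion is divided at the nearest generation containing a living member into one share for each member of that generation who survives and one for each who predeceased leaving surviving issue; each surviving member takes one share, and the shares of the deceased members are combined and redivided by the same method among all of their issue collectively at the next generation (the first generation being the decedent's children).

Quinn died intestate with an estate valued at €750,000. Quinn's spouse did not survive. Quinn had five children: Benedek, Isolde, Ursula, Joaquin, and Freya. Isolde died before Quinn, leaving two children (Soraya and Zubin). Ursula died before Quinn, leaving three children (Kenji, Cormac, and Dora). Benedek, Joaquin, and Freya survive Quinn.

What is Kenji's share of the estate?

Kenji receives €60,000.

The entire €750,000 passes to the descendants.
That amount (€750,000) is divided at the children's generation into 5 shares of €150,000. Benedek, Joaquin, and Freya each take €150,000. The 2 shares of the deceased (Isolde and Ursula) are combined into a pool of €300,000.
That pool (€300,000) is divided at the grandchildren's generation equally among Soraya, Zubin, Kenji, Cormac, and Dora: €60,000 each.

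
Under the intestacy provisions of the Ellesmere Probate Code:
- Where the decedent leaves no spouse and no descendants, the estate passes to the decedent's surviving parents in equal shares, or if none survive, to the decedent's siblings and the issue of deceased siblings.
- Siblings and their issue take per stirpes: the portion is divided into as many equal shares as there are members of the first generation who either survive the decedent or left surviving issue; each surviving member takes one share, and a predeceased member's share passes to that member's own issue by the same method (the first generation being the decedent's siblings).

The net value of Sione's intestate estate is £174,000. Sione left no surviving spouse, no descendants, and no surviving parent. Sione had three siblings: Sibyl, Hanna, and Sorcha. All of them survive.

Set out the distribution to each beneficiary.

The entire £174,000 passes to the siblings and their issue.
That amount (£174,000) is divided into 3 shares of £58,000: Sibyl, Hanna, and Sorcha each take £58,000.

Sibyl: £58,000; Hanna: £58,000; Sorcha: £58,000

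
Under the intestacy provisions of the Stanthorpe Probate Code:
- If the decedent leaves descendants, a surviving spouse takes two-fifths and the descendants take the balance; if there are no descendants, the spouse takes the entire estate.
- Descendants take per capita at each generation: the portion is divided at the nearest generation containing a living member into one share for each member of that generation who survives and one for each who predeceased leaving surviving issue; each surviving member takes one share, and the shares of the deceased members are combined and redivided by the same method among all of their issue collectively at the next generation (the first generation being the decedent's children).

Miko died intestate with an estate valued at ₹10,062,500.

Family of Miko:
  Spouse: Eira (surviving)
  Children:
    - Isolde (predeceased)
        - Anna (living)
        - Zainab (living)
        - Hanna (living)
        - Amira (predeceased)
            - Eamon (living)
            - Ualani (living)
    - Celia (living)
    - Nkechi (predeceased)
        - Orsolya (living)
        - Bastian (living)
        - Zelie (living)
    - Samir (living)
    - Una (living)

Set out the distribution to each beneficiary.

Eira takes two-fifths of ₹10,062,500 = ₹4,025,000. The remaining ₹6,037,500 passes to the descendants.
The descendants' portion (₹6,037,500) is divided at the children's generation into 5 shares of ₹1,207,500. Celia, Samir, and Una each take ₹1,207,500. The 2 shares of the deceased (Isolde and Nkechi) are combined into a pool of ₹2,415,000.
That pool (₹2,415,000) is divided at the grandchildren's generation into 7 shares of ₹345,000. Anna, Zainab, Hanna, Orsolya, Bastian, and Zelie each take ₹345,000. The remaining share for the deceased Amira (₹345,000) is carried to the next generation.
That pool (₹345,000) is divided at the great-grandchildren's generation equally among Eamon and Ualani: ₹172,500 each.

Eira: ₹4,025,000; Anna: ₹345,000; Zainab: ₹345,000; Hanna: ₹345,000; Eamon: ₹172,500; Ualani: ₹172,500; Celia: ₹1,207,500; Orsolya: ₹345,000; Bastian: ₹345,000; Zelie: ₹345,000; Samir: ₹1,207,500; Una: ₹1,207,500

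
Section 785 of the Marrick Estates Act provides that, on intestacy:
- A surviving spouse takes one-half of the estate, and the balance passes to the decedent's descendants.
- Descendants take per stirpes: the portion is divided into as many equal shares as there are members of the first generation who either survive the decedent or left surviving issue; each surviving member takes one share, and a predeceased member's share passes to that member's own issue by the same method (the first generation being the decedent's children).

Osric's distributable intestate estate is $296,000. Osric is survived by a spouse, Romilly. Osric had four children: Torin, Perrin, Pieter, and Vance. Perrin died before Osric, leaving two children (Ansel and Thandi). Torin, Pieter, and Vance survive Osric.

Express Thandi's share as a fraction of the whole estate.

Thandi receives 1/16 of the estate.

Romilly takes one-half of $296,000 = $148,000. The remaining $148,000 passes to the descendants.
The descendants' portion ($148,000) is divided into 4 shares of $37,000: Torin, Pieter, and Vance each take $37,000; Perrin's $37,000 share passes to Perrin's issue.
Perrin's share ($37,000) is divided into 2 shares of $18,500: Ansel and Thandi each take $18,500.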